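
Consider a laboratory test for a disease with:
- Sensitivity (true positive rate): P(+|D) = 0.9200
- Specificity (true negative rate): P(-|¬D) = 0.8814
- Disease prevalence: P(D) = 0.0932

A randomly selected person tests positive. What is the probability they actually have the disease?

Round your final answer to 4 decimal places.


Let D = has disease, + = positive test

Given:
- P(D) = 0.0932 (prevalence)
- P(+|D) = 0.9200 (sensitivity)
- P(-|¬D) = 0.8814 (specificity)
- P(+|¬D) = 0.1186 (false positive rate = 1 - specificity)

Step 1: Find P(+)
P(+) = P(+|D)P(D) + P(+|¬D)P(¬D)
     = 0.9200 × 0.0932 + 0.1186 × 0.9068
     = 0.08574400 + 0.10754648
     = 0.19329048

Step 2: Apply Bayes' theorem for P(D|+)
P(D|+) = P(+|D)P(D) / P(+)
       = 0.08574400 / 0.19329048
       = 0.4436


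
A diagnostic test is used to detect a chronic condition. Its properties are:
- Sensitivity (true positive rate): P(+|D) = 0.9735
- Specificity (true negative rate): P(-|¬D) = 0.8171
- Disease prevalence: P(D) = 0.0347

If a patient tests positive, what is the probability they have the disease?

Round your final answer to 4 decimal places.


Let D = has disease, + = positive test

Given:
- P(D) = 0.0347 (prevalence)
- P(+|D) = 0.9735 (sensitivity)
- P(-|¬D) = 0.8171 (specificity)
- P(+|¬D) = 0.1829 (false positive rate = 1 - specificity)

Step 1: Find P(+)
P(+) = P(+|D)P(D) + P(+|¬D)P(¬D)
     = 0.9735 × 0.0347 + 0.1829 × 0.9653
     = 0.03378045 + 0.17655337
     = 0.21033382

Step 2: Apply Bayes' theorem for P(D|+)
P(D|+) = P(+|D)P(D) / P(+)
       = 0.03378045 / 0.21033382
       = 0.1606


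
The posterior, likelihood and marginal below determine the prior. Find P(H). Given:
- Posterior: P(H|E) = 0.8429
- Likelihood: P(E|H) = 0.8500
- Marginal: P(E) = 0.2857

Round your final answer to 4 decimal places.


From Bayes' theorem: P(H|E) = P(E|H) × P(H) / P(E)

Rearranging for P(H):
P(H) = P(H|E) × P(E) / P(E|H)
     = 0.8429 × 0.2857 / 0.8500
     = 0.24081653 / 0.8500
     = 0.2833


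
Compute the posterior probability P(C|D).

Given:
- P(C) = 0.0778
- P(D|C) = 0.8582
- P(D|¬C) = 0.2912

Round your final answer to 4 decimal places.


Bayes' theorem: P(C|D) = P(D|C) × P(C) / P(D)

Step 1: Calculate P(D) using law of total probability
P(D) = P(D|C)P(C) + P(D|¬C)P(¬C)
     = 0.8582 × 0.0778 + 0.2912 × 0.9222
     = 0.06676796 + 0.26854464
     = 0.33531260

Step 2: Apply Bayes' theorem
P(C|D) = P(D|C) × P(C) / P(D)
       = 0.06676796 / 0.33531260
       = 0.1991


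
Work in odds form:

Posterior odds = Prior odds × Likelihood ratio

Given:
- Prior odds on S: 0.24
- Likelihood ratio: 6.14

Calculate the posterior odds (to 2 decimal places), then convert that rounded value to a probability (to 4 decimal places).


Step 1: Calculate posterior odds
Posterior odds = Prior odds × LR
               = 0.24 × 6.14
               = 1.47

Step 2: Convert to probability
P(S|E) = Posterior odds / (1 + Posterior odds)
       = 1.47 / (1 + 1.47)
       = 1.47 / 2.47
       = 0.5951

The evidence increased P(S) from 0.1935 to 0.5951.


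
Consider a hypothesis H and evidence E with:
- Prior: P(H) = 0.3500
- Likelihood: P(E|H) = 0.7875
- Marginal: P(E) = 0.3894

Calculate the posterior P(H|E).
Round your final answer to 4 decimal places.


Using Bayes' theorem:

P(H|E) = P(E|H) × P(H) / P(E)
       = 0.7875 × 0.3500 / 0.3894
       = 0.27562500 / 0.3894
       = 0.7078

The evidence strengthens our belief in H.
Prior: 0.3500 → Posterior: 0.7078


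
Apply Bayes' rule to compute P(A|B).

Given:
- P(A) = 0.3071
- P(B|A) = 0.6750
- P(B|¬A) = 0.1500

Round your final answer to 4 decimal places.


Bayes' theorem: P(A|B) = P(B|A) × P(A) / P(B)

Step 1: Calculate P(B) using law of total probability
P(B) = P(B|A)P(A) + P(B|¬A)P(¬A)
     = 0.6750 × 0.3071 + 0.1500 × 0.6929
     = 0.20729250 + 0.10393500
     = 0.31122750

Step 2: Apply Bayes' theorem
P(A|B) = P(B|A) × P(A) / P(B)
       = 0.20729250 / 0.31122750
       = 0.6660


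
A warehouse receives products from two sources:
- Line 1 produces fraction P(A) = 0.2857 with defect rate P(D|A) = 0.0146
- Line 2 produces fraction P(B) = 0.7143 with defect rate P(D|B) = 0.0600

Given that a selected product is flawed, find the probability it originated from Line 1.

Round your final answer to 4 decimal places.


Let A = from Line 1, D = flawed

Given:
- P(A) = 0.2857, P(B) = 0.7143
- P(D|A) = 0.0146, P(D|B) = 0.0600

Step 1: Find P(D)
P(D) = P(D|A)P(A) + P(D|B)P(B)
     = 0.0146 × 0.2857 + 0.0600 × 0.7143
     = 0.00417122 + 0.04285800
     = 0.04702922

Step 2: Apply Bayes' theorem
P(A|D) = P(D|A)P(A) / P(D)
       = 0.00417122 / 0.04702922
       = 0.0887


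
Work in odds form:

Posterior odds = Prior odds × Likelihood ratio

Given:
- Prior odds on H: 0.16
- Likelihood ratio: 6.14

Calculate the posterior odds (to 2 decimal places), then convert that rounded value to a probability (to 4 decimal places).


Step 1: Calculate posterior odds
Posterior odds = Prior odds × LR
               = 0.16 × 6.14
               = 0.98

Step 2: Convert to probability
P(H|E) = Posterior odds / (1 + Posterior odds)
       = 0.98 / (1 + 0.98)
       = 0.98 / 1.98
       = 0.4949

The evidence increased P(H) from 0.1379 to 0.4949.


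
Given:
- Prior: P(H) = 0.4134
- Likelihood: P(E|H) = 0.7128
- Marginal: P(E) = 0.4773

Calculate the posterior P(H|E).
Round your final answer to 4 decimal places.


Using Bayes' theorem:

P(H|E) = P(E|H) × P(H) / P(E)
       = 0.7128 × 0.4134 / 0.4773
       = 0.29467152 / 0.4773
       = 0.6174

The evidence strengthens our belief in H.
Prior: 0.4134 → Posterior: 0.6174


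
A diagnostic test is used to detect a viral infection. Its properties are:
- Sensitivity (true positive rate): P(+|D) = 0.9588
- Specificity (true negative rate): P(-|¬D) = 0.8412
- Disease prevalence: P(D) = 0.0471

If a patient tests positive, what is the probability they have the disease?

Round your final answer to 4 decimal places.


Let D = has disease, + = positive test

Given:
- P(D) = 0.0471 (prevalence)
- P(+|D) = 0.9588 (sensitivity)
- P(-|¬D) = 0.8412 (specificity)
- P(+|¬D) = 0.1588 (false positive rate = 1 - specificity)

Step 1: Find P(+)
P(+) = P(+|D)P(D) + P(+|¬D)P(¬D)
     = 0.9588 × 0.0471 + 0.1588 × 0.9529
     = 0.04515948 + 0.15132052
     = 0.19648000

Step 2: Apply Bayes' theorem for P(D|+)
P(D|+) = P(+|D)P(D) / P(+)
       = 0.04515948 / 0.19648000
       = 0.2298


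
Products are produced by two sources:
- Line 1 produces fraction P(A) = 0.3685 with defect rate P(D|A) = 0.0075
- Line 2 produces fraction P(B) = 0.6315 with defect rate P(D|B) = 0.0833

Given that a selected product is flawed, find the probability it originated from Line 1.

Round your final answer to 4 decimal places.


Let A = from Line 1, D = flawed

Given:
- P(A) = 0.3685, P(B) = 0.6315
- P(D|A) = 0.0075, P(D|B) = 0.0833

Step 1: Find P(D)
P(D) = P(D|A)P(A) + P(D|B)P(B)
     = 0.0075 × 0.3685 + 0.0833 × 0.6315
     = 0.00276375 + 0.05260395
     = 0.05536770

Step 2: Apply Bayes' theorem
P(A|D) = P(D|A)P(A) / P(D)
       = 0.00276375 / 0.05536770
       = 0.0499


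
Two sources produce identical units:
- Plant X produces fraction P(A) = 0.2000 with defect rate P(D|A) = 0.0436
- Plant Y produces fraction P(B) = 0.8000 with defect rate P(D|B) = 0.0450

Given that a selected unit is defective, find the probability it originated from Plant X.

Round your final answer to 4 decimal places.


Let A = from Plant X, D = defective

Given:
- P(A) = 0.2000, P(B) = 0.8000
- P(D|A) = 0.0436, P(D|B) = 0.0450

Step 1: Find P(D)
P(D) = P(D|A)P(A) + P(D|B)P(B)
     = 0.0436 × 0.2000 + 0.0450 × 0.8000
     = 0.00872000 + 0.03600000
     = 0.04472000

Step 2: Apply Bayes' theorem
P(A|D) = P(D|A)P(A) / P(D)
       = 0.00872000 / 0.04472000
       = 0.1950


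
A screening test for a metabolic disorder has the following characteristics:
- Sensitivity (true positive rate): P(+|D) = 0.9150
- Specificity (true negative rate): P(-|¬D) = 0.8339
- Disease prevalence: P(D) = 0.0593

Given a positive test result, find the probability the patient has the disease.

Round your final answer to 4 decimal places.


Let D = has disease, + = positive test

Given:
- P(D) = 0.0593 (prevalence)
- P(+|D) = 0.9150 (sensitivity)
- P(-|¬D) = 0.8339 (specificity)
- P(+|¬D) = 0.1661 (false positive rate = 1 - specificity)

Step 1: Find P(+)
P(+) = P(+|D)P(D) + P(+|¬D)P(¬D)
     = 0.9150 × 0.0593 + 0.1661 × 0.9407
     = 0.05425950 + 0.15625027
     = 0.21050977

Step 2: Apply Bayes' theorem for P(D|+)
P(D|+) = P(+|D)P(D) / P(+)
       = 0.05425950 / 0.21050977
       = 0.2578


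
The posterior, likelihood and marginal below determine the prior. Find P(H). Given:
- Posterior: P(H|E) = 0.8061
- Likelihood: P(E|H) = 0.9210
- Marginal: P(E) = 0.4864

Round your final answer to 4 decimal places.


From Bayes' theorem: P(H|E) = P(E|H) × P(H) / P(E)

Rearranging for P(H):
P(H) = P(H|E) × P(E) / P(E|H)
     = 0.8061 × 0.4864 / 0.9210
     = 0.39208704 / 0.9210
     = 0.4257


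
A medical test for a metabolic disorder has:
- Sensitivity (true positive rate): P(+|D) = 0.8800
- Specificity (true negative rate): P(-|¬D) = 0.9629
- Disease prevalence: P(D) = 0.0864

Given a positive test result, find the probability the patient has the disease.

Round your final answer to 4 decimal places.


Let D = has disease, + = positive test

Given:
- P(D) = 0.0864 (prevalence)
- P(+|D) = 0.8800 (sensitivity)
- P(-|¬D) = 0.9629 (specificity)
- P(+|¬D) = 0.0371 (false positive rate = 1 - specificity)

Step 1: Find P(+)
P(+) = P(+|D)P(D) + P(+|¬D)P(¬D)
     = 0.8800 × 0.0864 + 0.0371 × 0.9136
     = 0.07603200 + 0.03389456
     = 0.10992656

Step 2: Apply Bayes' theorem for P(D|+)
P(D|+) = P(+|D)P(D) / P(+)
       = 0.07603200 / 0.10992656
       = 0.6917


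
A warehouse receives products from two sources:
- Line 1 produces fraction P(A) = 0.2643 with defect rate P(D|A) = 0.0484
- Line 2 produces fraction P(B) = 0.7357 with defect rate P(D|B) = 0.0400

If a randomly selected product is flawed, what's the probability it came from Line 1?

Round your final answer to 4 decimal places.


Let A = from Line 1, D = flawed

Given:
- P(A) = 0.2643, P(B) = 0.7357
- P(D|A) = 0.0484, P(D|B) = 0.0400

Step 1: Find P(D)
P(D) = P(D|A)P(A) + P(D|B)P(B)
     = 0.0484 × 0.2643 + 0.0400 × 0.7357
     = 0.01279212 + 0.02942800
     = 0.04222012

Step 2: Apply Bayes' theorem
P(A|D) = P(D|A)P(A) / P(D)
       = 0.01279212 / 0.04222012
       = 0.3030


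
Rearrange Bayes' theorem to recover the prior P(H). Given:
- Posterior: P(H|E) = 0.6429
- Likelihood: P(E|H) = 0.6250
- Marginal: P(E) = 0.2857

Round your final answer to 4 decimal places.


From Bayes' theorem: P(H|E) = P(E|H) × P(H) / P(E)

Rearranging for P(H):
P(H) = P(H|E) × P(E) / P(E|H)
     = 0.6429 × 0.2857 / 0.6250
     = 0.18367653 / 0.6250
     = 0.2939


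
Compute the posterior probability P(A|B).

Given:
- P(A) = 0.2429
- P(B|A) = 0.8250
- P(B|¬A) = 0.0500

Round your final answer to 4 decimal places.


Bayes' theorem: P(A|B) = P(B|A) × P(A) / P(B)

Step 1: Calculate P(B) using law of total probability
P(B) = P(B|A)P(A) + P(B|¬A)P(¬A)
     = 0.8250 × 0.2429 + 0.0500 × 0.7571
     = 0.20039250 + 0.03785500
     = 0.23824750

Step 2: Apply Bayes' theorem
P(A|B) = P(B|A) × P(A) / P(B)
       = 0.20039250 / 0.23824750
       = 0.8411


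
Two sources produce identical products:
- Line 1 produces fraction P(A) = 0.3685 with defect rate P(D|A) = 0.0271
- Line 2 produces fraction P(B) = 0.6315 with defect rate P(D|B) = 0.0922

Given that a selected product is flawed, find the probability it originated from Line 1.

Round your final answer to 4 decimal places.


Let A = from Line 1, D = flawed

Given:
- P(A) = 0.3685, P(B) = 0.6315
- P(D|A) = 0.0271, P(D|B) = 0.0922

Step 1: Find P(D)
P(D) = P(D|A)P(A) + P(D|B)P(B)
     = 0.0271 × 0.3685 + 0.0922 × 0.6315
     = 0.00998635 + 0.05822430
     = 0.06821065

Step 2: Apply Bayes' theorem
P(A|D) = P(D|A)P(A) / P(D)
       = 0.00998635 / 0.06821065
       = 0.1464


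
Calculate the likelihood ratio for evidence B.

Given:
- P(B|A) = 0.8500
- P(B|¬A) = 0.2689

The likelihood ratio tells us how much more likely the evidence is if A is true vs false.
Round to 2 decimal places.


Likelihood Ratio (LR) = P(B|A) / P(B|¬A)

LR = 0.8500 / 0.2689
   = 3.16

The evidence is 3.16 times more likely if A is true than if A is false.
Since LR > 1, the evidence supports A over ¬A.


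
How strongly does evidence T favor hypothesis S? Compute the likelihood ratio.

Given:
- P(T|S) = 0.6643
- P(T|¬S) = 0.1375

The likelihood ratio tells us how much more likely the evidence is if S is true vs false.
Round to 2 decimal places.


Likelihood Ratio (LR) = P(T|S) / P(T|¬S)

LR = 0.6643 / 0.1375
   = 4.83

The evidence is 4.83 times more likely if S is true than if S is false.
Because LR exceeds 1, T is evidence for S.


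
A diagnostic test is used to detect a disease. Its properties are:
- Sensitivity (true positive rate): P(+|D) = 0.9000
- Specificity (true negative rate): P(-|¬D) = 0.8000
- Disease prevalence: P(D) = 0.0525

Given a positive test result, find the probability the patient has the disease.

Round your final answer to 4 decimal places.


Let D = has disease, + = positive test

Given:
- P(D) = 0.0525 (prevalence)
- P(+|D) = 0.9000 (sensitivity)
- P(-|¬D) = 0.8000 (specificity)
- P(+|¬D) = 0.2000 (false positive rate = 1 - specificity)

Step 1: Find P(+)
P(+) = P(+|D)P(D) + P(+|¬D)P(¬D)
     = 0.9000 × 0.0525 + 0.2000 × 0.9475
     = 0.04725000 + 0.18950000
     = 0.23675000

Step 2: Apply Bayes' theorem for P(D|+)
P(D|+) = P(+|D)P(D) / P(+)
       = 0.04725000 / 0.23675000
       = 0.1996


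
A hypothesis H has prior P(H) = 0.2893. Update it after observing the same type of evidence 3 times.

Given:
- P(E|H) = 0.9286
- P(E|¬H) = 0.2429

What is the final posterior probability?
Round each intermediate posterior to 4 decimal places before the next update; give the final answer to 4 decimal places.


Sequential Bayesian updating:

Initial prior: P(H) = 0.2893

Update 1:
  P(E) = 0.9286 × 0.2893 + 0.2429 × 0.7107 = 0.26864398 + 0.17262903 = 0.44127301
  P(H|E) = 0.26864398 / 0.44127301 = 0.6088

Update 2:
  P(E) = 0.9286 × 0.6088 + 0.2429 × 0.3912 = 0.56533168 + 0.09502248 = 0.66035416
  P(H|E) = 0.56533168 / 0.66035416 = 0.8561

Update 3:
  P(E) = 0.9286 × 0.8561 + 0.2429 × 0.1439 = 0.79497446 + 0.03495331 = 0.82992777
  P(H|E) = 0.79497446 / 0.82992777 = 0.9579

Final posterior: 0.9579


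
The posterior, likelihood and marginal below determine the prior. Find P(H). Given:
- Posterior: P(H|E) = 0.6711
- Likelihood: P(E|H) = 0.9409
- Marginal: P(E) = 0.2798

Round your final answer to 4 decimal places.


From Bayes' theorem: P(H|E) = P(E|H) × P(H) / P(E)

Rearranging for P(H):
P(H) = P(H|E) × P(E) / P(E|H)
     = 0.6711 × 0.2798 / 0.9409
     = 0.18777378 / 0.9409
     = 0.1996


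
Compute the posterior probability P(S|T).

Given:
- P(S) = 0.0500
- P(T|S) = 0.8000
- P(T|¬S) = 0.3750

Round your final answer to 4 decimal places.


Bayes' theorem: P(S|T) = P(T|S) × P(S) / P(T)

Step 1: Calculate P(T) using law of total probability
P(T) = P(T|S)P(S) + P(T|¬S)P(¬S)
     = 0.8000 × 0.0500 + 0.3750 × 0.9500
     = 0.04000000 + 0.35625000
     = 0.39625000

Step 2: Apply Bayes' theorem
P(S|T) = P(T|S) × P(S) / P(T)
       = 0.04000000 / 0.39625000
       = 0.1009


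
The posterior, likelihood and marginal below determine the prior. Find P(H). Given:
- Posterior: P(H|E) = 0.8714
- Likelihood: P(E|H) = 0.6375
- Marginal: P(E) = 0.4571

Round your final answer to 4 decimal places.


From Bayes' theorem: P(H|E) = P(E|H) × P(H) / P(E)

Rearranging for P(H):
P(H) = P(H|E) × P(E) / P(E|H)
     = 0.8714 × 0.4571 / 0.6375
     = 0.39831694 / 0.6375
     = 0.6248


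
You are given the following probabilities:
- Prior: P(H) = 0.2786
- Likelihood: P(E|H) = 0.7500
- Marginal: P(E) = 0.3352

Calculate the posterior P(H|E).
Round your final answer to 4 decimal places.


Using Bayes' theorem:

P(H|E) = P(E|H) × P(H) / P(E)
       = 0.7500 × 0.2786 / 0.3352
       = 0.20895000 / 0.3352
       = 0.6234

The evidence strengthens our belief in H.
Prior: 0.2786 → Posterior: 0.6234


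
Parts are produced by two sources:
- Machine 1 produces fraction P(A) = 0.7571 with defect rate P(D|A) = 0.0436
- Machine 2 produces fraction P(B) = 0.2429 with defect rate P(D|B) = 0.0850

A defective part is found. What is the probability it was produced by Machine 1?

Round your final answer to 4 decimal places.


Let A = from Machine 1, D = defective

Given:
- P(A) = 0.7571, P(B) = 0.2429
- P(D|A) = 0.0436, P(D|B) = 0.0850

Step 1: Find P(D)
P(D) = P(D|A)P(A) + P(D|B)P(B)
     = 0.0436 × 0.7571 + 0.0850 × 0.2429
     = 0.03300956 + 0.02064650
     = 0.05365606

Step 2: Apply Bayes' theorem
P(A|D) = P(D|A)P(A) / P(D)
       = 0.03300956 / 0.05365606
       = 0.6152


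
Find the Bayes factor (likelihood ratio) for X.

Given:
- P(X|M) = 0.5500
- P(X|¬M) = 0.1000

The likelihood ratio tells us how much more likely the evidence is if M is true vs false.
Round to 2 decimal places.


Likelihood Ratio (LR) = P(X|M) / P(X|¬M)

LR = 0.5500 / 0.1000
   = 5.50

The evidence is 5.50 times more likely if M is true than if M is false.
Because LR exceeds 1, X is evidence for M.


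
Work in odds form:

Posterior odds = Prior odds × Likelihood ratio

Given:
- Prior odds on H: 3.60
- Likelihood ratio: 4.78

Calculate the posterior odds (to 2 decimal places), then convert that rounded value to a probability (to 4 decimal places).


Step 1: Calculate posterior odds
Posterior odds = Prior odds × LR
               = 3.60 × 4.78
               = 17.21

Step 2: Convert to probability
P(H|E) = Posterior odds / (1 + Posterior odds)
       = 17.21 / (1 + 17.21)
       = 17.21 / 18.21
       = 0.9451

The evidence increased P(H) from 0.7826 to 0.9451.


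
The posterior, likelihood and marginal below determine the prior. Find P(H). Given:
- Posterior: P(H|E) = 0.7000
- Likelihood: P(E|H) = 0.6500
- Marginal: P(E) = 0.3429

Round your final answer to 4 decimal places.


From Bayes' theorem: P(H|E) = P(E|H) × P(H) / P(E)

Rearranging for P(H):
P(H) = P(H|E) × P(E) / P(E|H)
     = 0.7000 × 0.3429 / 0.6500
     = 0.24003000 / 0.6500
     = 0.3693


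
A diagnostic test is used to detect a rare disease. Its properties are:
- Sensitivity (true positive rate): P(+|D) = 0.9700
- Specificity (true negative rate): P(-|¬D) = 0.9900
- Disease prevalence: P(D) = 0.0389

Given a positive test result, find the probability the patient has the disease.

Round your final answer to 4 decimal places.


Let D = has disease, + = positive test

Given:
- P(D) = 0.0389 (prevalence)
- P(+|D) = 0.9700 (sensitivity)
- P(-|¬D) = 0.9900 (specificity)
- P(+|¬D) = 0.0100 (false positive rate = 1 - specificity)

Step 1: Find P(+)
P(+) = P(+|D)P(D) + P(+|¬D)P(¬D)
     = 0.9700 × 0.0389 + 0.0100 × 0.9611
     = 0.03773300 + 0.00961100
     = 0.04734400

Step 2: Apply Bayes' theorem for P(D|+)
P(D|+) = P(+|D)P(D) / P(+)
       = 0.03773300 / 0.04734400
       = 0.7970


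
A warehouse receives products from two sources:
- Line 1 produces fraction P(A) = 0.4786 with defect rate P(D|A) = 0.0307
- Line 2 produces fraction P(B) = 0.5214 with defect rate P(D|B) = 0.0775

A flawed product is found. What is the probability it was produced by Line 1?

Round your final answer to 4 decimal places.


Let A = from Line 1, D = flawed

Given:
- P(A) = 0.4786, P(B) = 0.5214
- P(D|A) = 0.0307, P(D|B) = 0.0775

Step 1: Find P(D)
P(D) = P(D|A)P(A) + P(D|B)P(B)
     = 0.0307 × 0.4786 + 0.0775 × 0.5214
     = 0.01469302 + 0.04040850
     = 0.05510152

Step 2: Apply Bayes' theorem
P(A|D) = P(D|A)P(A) / P(D)
       = 0.01469302 / 0.05510152
       = 0.2667


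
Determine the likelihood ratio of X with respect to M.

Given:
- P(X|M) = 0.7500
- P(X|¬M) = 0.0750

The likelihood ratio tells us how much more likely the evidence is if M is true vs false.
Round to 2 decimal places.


Likelihood Ratio (LR) = P(X|M) / P(X|¬M)

LR = 0.7500 / 0.0750
   = 10.00

The evidence is 10.00 times more likely if M is true than if M is false.
LR > 1, so observing X raises the odds in favor of M.


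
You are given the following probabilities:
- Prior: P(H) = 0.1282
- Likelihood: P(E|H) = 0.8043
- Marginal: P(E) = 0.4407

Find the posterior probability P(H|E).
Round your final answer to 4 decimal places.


Using Bayes' theorem:

P(H|E) = P(E|H) × P(H) / P(E)
       = 0.8043 × 0.1282 / 0.4407
       = 0.10311126 / 0.4407
       = 0.2340

The evidence strengthens our belief in H.
Prior: 0.1282 → Posterior: 0.2340


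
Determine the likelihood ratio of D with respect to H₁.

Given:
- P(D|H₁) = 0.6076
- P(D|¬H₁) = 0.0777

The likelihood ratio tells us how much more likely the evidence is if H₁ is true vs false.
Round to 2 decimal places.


Likelihood Ratio (LR) = P(D|H₁) / P(D|¬H₁)

LR = 0.6076 / 0.0777
   = 7.82

The evidence is 7.82 times more likely if H₁ is true than if H₁ is false.
Because LR exceeds 1, D is evidence for H₁.


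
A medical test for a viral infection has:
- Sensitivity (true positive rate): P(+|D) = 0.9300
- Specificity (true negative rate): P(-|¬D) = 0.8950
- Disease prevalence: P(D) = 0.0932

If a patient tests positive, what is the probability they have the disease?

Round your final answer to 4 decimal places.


Let D = has disease, + = positive test

Given:
- P(D) = 0.0932 (prevalence)
- P(+|D) = 0.9300 (sensitivity)
- P(-|¬D) = 0.8950 (specificity)
- P(+|¬D) = 0.1050 (false positive rate = 1 - specificity)

Step 1: Find P(+)
P(+) = P(+|D)P(D) + P(+|¬D)P(¬D)
     = 0.9300 × 0.0932 + 0.1050 × 0.9068
     = 0.08667600 + 0.09521400
     = 0.18189000

Step 2: Apply Bayes' theorem for P(D|+)
P(D|+) = P(+|D)P(D) / P(+)
       = 0.08667600 / 0.18189000
       = 0.4765


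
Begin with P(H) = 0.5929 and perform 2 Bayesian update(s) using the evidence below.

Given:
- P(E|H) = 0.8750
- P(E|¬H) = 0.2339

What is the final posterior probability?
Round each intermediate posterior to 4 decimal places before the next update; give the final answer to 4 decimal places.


Sequential Bayesian updating:

Initial prior: P(H) = 0.5929

Update 1:
  P(E) = 0.8750 × 0.5929 + 0.2339 × 0.4071 = 0.51878750 + 0.09522069 = 0.61400819
  P(H|E) = 0.51878750 / 0.61400819 = 0.8449

Update 2:
  P(E) = 0.8750 × 0.8449 + 0.2339 × 0.1551 = 0.73928750 + 0.03627789 = 0.77556539
  P(H|E) = 0.73928750 / 0.77556539 = 0.9532

Final posterior: 0.9532


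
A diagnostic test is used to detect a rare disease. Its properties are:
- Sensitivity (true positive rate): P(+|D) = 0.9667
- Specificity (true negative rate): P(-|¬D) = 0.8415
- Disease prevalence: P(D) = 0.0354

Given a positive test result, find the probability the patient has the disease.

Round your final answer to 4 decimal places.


Let D = has disease, + = positive test

Given:
- P(D) = 0.0354 (prevalence)
- P(+|D) = 0.9667 (sensitivity)
- P(-|¬D) = 0.8415 (specificity)
- P(+|¬D) = 0.1585 (false positive rate = 1 - specificity)

Step 1: Find P(+)
P(+) = P(+|D)P(D) + P(+|¬D)P(¬D)
     = 0.9667 × 0.0354 + 0.1585 × 0.9646
     = 0.03422118 + 0.15288910
     = 0.18711028

Step 2: Apply Bayes' theorem for P(D|+)
P(D|+) = P(+|D)P(D) / P(+)
       = 0.03422118 / 0.18711028
       = 0.1829


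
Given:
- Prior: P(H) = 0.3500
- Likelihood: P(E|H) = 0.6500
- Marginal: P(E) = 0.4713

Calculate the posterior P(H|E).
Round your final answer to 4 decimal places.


Using Bayes' theorem:

P(H|E) = P(E|H) × P(H) / P(E)
       = 0.6500 × 0.3500 / 0.4713
       = 0.22750000 / 0.4713
       = 0.4827

The evidence strengthens our belief in H.
Prior: 0.3500 → Posterior: 0.4827


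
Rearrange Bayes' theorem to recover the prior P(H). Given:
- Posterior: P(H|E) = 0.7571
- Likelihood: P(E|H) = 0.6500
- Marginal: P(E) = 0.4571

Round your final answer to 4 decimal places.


From Bayes' theorem: P(H|E) = P(E|H) × P(H) / P(E)

Rearranging for P(H):
P(H) = P(H|E) × P(E) / P(E|H)
     = 0.7571 × 0.4571 / 0.6500
     = 0.34607041 / 0.6500
     = 0.5324


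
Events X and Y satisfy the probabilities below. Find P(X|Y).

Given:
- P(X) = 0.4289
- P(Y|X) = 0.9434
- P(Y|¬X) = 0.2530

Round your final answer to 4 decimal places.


Bayes' theorem: P(X|Y) = P(Y|X) × P(X) / P(Y)

Step 1: Calculate P(Y) using law of total probability
P(Y) = P(Y|X)P(X) + P(Y|¬X)P(¬X)
     = 0.9434 × 0.4289 + 0.2530 × 0.5711
     = 0.40462426 + 0.14448830
     = 0.54911256

Step 2: Apply Bayes' theorem
P(X|Y) = P(Y|X) × P(X) / P(Y)
       = 0.40462426 / 0.54911256
       = 0.7369


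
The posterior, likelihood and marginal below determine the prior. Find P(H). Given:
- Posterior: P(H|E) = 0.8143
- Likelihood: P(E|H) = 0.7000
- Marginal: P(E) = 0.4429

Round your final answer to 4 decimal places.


From Bayes' theorem: P(H|E) = P(E|H) × P(H) / P(E)

Rearranging for P(H):
P(H) = P(H|E) × P(E) / P(E|H)
     = 0.8143 × 0.4429 / 0.7000
     = 0.36065347 / 0.7000
     = 0.5152


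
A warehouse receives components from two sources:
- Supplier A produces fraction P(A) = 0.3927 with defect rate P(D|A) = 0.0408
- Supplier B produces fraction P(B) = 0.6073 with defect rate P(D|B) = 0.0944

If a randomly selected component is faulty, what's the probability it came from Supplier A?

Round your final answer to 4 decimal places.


Let A = from Supplier A, D = faulty

Given:
- P(A) = 0.3927, P(B) = 0.6073
- P(D|A) = 0.0408, P(D|B) = 0.0944

Step 1: Find P(D)
P(D) = P(D|A)P(A) + P(D|B)P(B)
     = 0.0408 × 0.3927 + 0.0944 × 0.6073
     = 0.01602216 + 0.05732912
     = 0.07335128

Step 2: Apply Bayes' theorem
P(A|D) = P(D|A)P(A) / P(D)
       = 0.01602216 / 0.07335128
       = 0.2184


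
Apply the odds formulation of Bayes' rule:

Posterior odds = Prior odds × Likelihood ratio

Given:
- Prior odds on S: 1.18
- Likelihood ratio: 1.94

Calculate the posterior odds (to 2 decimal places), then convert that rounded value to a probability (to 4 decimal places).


Step 1: Calculate posterior odds
Posterior odds = Prior odds × LR
               = 1.18 × 1.94
               = 2.29

Step 2: Convert to probability
P(S|E) = Posterior odds / (1 + Posterior odds)
       = 2.29 / (1 + 2.29)
       = 2.29 / 3.29
       = 0.6960

The evidence increased P(S) from 0.5413 to 0.6960.


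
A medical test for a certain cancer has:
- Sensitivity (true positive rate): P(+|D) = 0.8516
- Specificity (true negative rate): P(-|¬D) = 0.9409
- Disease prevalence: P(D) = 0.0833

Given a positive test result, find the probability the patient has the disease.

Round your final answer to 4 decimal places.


Let D = has disease, + = positive test

Given:
- P(D) = 0.0833 (prevalence)
- P(+|D) = 0.8516 (sensitivity)
- P(-|¬D) = 0.9409 (specificity)
- P(+|¬D) = 0.0591 (false positive rate = 1 - specificity)

Step 1: Find P(+)
P(+) = P(+|D)P(D) + P(+|¬D)P(¬D)
     = 0.8516 × 0.0833 + 0.0591 × 0.9167
     = 0.07093828 + 0.05417697
     = 0.12511525

Step 2: Apply Bayes' theorem for P(D|+)
P(D|+) = P(+|D)P(D) / P(+)
       = 0.07093828 / 0.12511525
       = 0.5670


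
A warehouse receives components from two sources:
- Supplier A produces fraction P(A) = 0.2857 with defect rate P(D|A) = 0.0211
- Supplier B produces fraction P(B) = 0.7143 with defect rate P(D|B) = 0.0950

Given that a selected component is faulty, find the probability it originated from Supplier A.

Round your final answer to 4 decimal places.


Let A = from Supplier A, D = faulty

Given:
- P(A) = 0.2857, P(B) = 0.7143
- P(D|A) = 0.0211, P(D|B) = 0.0950

Step 1: Find P(D)
P(D) = P(D|A)P(A) + P(D|B)P(B)
     = 0.0211 × 0.2857 + 0.0950 × 0.7143
     = 0.00602827 + 0.06785850
     = 0.07388677

Step 2: Apply Bayes' theorem
P(A|D) = P(D|A)P(A) / P(D)
       = 0.00602827 / 0.07388677
       = 0.0816


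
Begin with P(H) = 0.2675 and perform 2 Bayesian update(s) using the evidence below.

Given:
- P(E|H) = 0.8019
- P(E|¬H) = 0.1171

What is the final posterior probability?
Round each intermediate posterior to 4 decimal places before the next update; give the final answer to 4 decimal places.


Sequential Bayesian updating:

Initial prior: P(H) = 0.2675

Update 1:
  P(E) = 0.8019 × 0.2675 + 0.1171 × 0.7325 = 0.21450825 + 0.08577575 = 0.30028400
  P(H|E) = 0.21450825 / 0.30028400 = 0.7144

Update 2:
  P(E) = 0.8019 × 0.7144 + 0.1171 × 0.2856 = 0.57287736 + 0.03344376 = 0.60632112
  P(H|E) = 0.57287736 / 0.60632112 = 0.9448

Final posterior: 0.9448


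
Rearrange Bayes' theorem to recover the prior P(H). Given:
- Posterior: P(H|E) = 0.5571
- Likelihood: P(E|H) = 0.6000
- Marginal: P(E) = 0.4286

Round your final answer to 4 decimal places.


From Bayes' theorem: P(H|E) = P(E|H) × P(H) / P(E)

Rearranging for P(H):
P(H) = P(H|E) × P(E) / P(E|H)
     = 0.5571 × 0.4286 / 0.6000
     = 0.23877306 / 0.6000
     = 0.3980


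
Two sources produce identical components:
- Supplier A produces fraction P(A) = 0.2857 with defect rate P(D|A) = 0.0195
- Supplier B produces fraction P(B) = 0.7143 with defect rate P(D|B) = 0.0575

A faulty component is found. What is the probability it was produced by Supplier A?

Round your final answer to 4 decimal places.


Let A = from Supplier A, D = faulty

Given:
- P(A) = 0.2857, P(B) = 0.7143
- P(D|A) = 0.0195, P(D|B) = 0.0575

Step 1: Find P(D)
P(D) = P(D|A)P(A) + P(D|B)P(B)
     = 0.0195 × 0.2857 + 0.0575 × 0.7143
     = 0.00557115 + 0.04107225
     = 0.04664340

Step 2: Apply Bayes' theorem
P(A|D) = P(D|A)P(A) / P(D)
       = 0.00557115 / 0.04664340
       = 0.1194


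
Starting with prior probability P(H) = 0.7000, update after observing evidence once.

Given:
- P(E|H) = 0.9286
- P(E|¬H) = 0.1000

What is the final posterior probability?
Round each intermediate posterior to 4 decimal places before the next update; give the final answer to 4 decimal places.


Sequential Bayesian updating:

Initial prior: P(H) = 0.7000

Update 1:
  P(E) = 0.9286 × 0.7000 + 0.1000 × 0.3000 = 0.65002000 + 0.03000000 = 0.68002000
  P(H|E) = 0.65002000 / 0.68002000 = 0.9559

Final posterior: 0.9559


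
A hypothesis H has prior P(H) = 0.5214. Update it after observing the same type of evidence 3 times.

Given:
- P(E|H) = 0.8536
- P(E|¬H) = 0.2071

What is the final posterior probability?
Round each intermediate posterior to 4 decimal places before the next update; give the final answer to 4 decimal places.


Sequential Bayesian updating:

Initial prior: P(H) = 0.5214

Update 1:
  P(E) = 0.8536 × 0.5214 + 0.2071 × 0.4786 = 0.44506704 + 0.09911806 = 0.54418510
  P(H|E) = 0.44506704 / 0.54418510 = 0.8179

Update 2:
  P(E) = 0.8536 × 0.8179 + 0.2071 × 0.1821 = 0.69815944 + 0.03771291 = 0.73587235
  P(H|E) = 0.69815944 / 0.73587235 = 0.9488

Update 3:
  P(E) = 0.8536 × 0.9488 + 0.2071 × 0.0512 = 0.80989568 + 0.01060352 = 0.82049920
  P(H|E) = 0.80989568 / 0.82049920 = 0.9871

Final posterior: 0.9871


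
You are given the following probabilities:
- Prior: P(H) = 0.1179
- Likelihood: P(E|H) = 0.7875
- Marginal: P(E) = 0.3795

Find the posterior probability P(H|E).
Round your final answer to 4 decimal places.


Using Bayes' theorem:

P(H|E) = P(E|H) × P(H) / P(E)
       = 0.7875 × 0.1179 / 0.3795
       = 0.09284625 / 0.3795
       = 0.2447

The evidence strengthens our belief in H.
Prior: 0.1179 → Posterior: 0.2447


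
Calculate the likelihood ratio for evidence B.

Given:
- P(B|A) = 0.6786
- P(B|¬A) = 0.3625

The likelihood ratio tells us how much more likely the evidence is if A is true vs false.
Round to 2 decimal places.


Likelihood Ratio (LR) = P(B|A) / P(B|¬A)

LR = 0.6786 / 0.3625
   = 1.87

The evidence is 1.87 times more likely if A is true than if A is false.
Because LR exceeds 1, B is evidence for A.


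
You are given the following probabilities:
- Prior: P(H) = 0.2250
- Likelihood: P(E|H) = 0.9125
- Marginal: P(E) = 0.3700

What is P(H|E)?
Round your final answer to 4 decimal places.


Using Bayes' theorem:

P(H|E) = P(E|H) × P(H) / P(E)
       = 0.9125 × 0.2250 / 0.3700
       = 0.20531250 / 0.3700
       = 0.5549

The evidence strengthens our belief in H.
Prior: 0.2250 → Posterior: 0.5549


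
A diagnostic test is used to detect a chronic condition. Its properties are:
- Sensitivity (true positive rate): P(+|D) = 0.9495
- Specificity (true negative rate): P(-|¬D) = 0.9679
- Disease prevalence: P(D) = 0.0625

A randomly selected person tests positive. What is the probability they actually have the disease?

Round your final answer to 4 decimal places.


Let D = has disease, + = positive test

Given:
- P(D) = 0.0625 (prevalence)
- P(+|D) = 0.9495 (sensitivity)
- P(-|¬D) = 0.9679 (specificity)
- P(+|¬D) = 0.0321 (false positive rate = 1 - specificity)

Step 1: Find P(+)
P(+) = P(+|D)P(D) + P(+|¬D)P(¬D)
     = 0.9495 × 0.0625 + 0.0321 × 0.9375
     = 0.05934375 + 0.03009375
     = 0.08943750

Step 2: Apply Bayes' theorem for P(D|+)
P(D|+) = P(+|D)P(D) / P(+)
       = 0.05934375 / 0.08943750
       = 0.6635


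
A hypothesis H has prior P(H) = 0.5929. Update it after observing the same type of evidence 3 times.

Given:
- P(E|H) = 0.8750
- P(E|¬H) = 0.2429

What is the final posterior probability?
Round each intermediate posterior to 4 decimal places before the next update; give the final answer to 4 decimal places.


Sequential Bayesian updating:

Initial prior: P(H) = 0.5929

Update 1:
  P(E) = 0.8750 × 0.5929 + 0.2429 × 0.4071 = 0.51878750 + 0.09888459 = 0.61767209
  P(H|E) = 0.51878750 / 0.61767209 = 0.8399

Update 2:
  P(E) = 0.8750 × 0.8399 + 0.2429 × 0.1601 = 0.73491250 + 0.03888829 = 0.77380079
  P(H|E) = 0.73491250 / 0.77380079 = 0.9497

Update 3:
  P(E) = 0.8750 × 0.9497 + 0.2429 × 0.0503 = 0.83098750 + 0.01221787 = 0.84320537
  P(H|E) = 0.83098750 / 0.84320537 = 0.9855

Final posterior: 0.9855


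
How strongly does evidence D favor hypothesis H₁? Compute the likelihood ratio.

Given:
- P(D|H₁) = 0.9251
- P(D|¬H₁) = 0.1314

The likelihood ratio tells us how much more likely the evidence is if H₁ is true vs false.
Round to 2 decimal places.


Likelihood Ratio (LR) = P(D|H₁) / P(D|¬H₁)

LR = 0.9251 / 0.1314
   = 7.04

The evidence is 7.04 times more likely if H₁ is true than if H₁ is false.
LR > 1, so observing D raises the odds in favor of H₁.


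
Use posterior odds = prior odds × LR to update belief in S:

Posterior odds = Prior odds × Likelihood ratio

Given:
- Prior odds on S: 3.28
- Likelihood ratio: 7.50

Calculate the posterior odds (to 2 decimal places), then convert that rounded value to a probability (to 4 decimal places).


Step 1: Calculate posterior odds
Posterior odds = Prior odds × LR
               = 3.28 × 7.50
               = 24.60

Step 2: Convert to probability
P(S|E) = Posterior odds / (1 + Posterior odds)
       = 24.60 / (1 + 24.60)
       = 24.60 / 25.60
       = 0.9609

The evidence increased P(S) from 0.7664 to 0.9609.


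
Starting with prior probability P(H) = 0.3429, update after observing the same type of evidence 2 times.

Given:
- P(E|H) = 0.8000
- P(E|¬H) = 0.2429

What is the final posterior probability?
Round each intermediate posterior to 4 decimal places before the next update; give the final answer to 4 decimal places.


Sequential Bayesian updating:

Initial prior: P(H) = 0.3429

Update 1:
  P(E) = 0.8000 × 0.3429 + 0.2429 × 0.6571 = 0.27432000 + 0.15960959 = 0.43392959
  P(H|E) = 0.27432000 / 0.43392959 = 0.6322

Update 2:
  P(E) = 0.8000 × 0.6322 + 0.2429 × 0.3678 = 0.50576000 + 0.08933862 = 0.59509862
  P(H|E) = 0.50576000 / 0.59509862 = 0.8499

Final posterior: 0.8499


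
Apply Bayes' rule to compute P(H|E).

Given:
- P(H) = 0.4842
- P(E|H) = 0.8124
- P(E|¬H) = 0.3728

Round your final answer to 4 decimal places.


Bayes' theorem: P(H|E) = P(E|H) × P(H) / P(E)

Step 1: Calculate P(E) using law of total probability
P(E) = P(E|H)P(H) + P(E|¬H)P(¬H)
     = 0.8124 × 0.4842 + 0.3728 × 0.5158
     = 0.39336408 + 0.19229024
     = 0.58565432

Step 2: Apply Bayes' theorem
P(H|E) = P(E|H) × P(H) / P(E)
       = 0.39336408 / 0.58565432
       = 0.6717


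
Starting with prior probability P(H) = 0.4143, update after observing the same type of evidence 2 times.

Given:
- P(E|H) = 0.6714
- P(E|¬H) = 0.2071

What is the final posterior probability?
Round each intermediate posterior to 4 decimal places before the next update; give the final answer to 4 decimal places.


Sequential Bayesian updating:

Initial prior: P(H) = 0.4143

Update 1:
  P(E) = 0.6714 × 0.4143 + 0.2071 × 0.5857 = 0.27816102 + 0.12129847 = 0.39945949
  P(H|E) = 0.27816102 / 0.39945949 = 0.6963

Update 2:
  P(E) = 0.6714 × 0.6963 + 0.2071 × 0.3037 = 0.46749582 + 0.06289627 = 0.53039209
  P(H|E) = 0.46749582 / 0.53039209 = 0.8814

Final posterior: 0.8814


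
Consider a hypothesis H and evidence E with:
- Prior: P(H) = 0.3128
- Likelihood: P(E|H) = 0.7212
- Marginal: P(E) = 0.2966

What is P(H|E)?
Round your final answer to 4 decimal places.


Using Bayes' theorem:

P(H|E) = P(E|H) × P(H) / P(E)
       = 0.7212 × 0.3128 / 0.2966
       = 0.22559136 / 0.2966
       = 0.7606

The evidence strengthens our belief in H.
Prior: 0.3128 → Posterior: 0.7606


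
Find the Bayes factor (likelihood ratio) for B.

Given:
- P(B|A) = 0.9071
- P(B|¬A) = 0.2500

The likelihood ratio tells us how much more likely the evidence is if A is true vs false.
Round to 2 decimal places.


Likelihood Ratio (LR) = P(B|A) / P(B|¬A)

LR = 0.9071 / 0.2500
   = 3.63

The evidence is 3.63 times more likely if A is true than if A is false.
LR > 1, so observing B raises the odds in favor of A.


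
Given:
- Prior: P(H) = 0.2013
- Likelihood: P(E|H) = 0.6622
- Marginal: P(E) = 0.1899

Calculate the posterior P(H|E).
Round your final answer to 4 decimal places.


Using Bayes' theorem:

P(H|E) = P(E|H) × P(H) / P(E)
       = 0.6622 × 0.2013 / 0.1899
       = 0.13330086 / 0.1899
       = 0.7020

The evidence strengthens our belief in H.
Prior: 0.2013 → Posterior: 0.7020


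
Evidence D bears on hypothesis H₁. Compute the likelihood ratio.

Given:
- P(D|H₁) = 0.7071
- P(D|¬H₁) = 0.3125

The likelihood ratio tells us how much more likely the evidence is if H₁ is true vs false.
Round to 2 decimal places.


Likelihood Ratio (LR) = P(D|H₁) / P(D|¬H₁)

LR = 0.7071 / 0.3125
   = 2.26

The evidence is 2.26 times more likely if H₁ is true than if H₁ is false.
Since LR > 1, the evidence supports H₁ over ¬H₁.


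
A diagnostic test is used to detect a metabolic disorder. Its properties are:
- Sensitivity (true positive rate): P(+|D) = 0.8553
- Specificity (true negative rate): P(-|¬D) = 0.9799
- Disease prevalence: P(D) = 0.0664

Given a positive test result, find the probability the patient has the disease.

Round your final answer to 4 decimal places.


Let D = has disease, + = positive test

Given:
- P(D) = 0.0664 (prevalence)
- P(+|D) = 0.8553 (sensitivity)
- P(-|¬D) = 0.9799 (specificity)
- P(+|¬D) = 0.0201 (false positive rate = 1 - specificity)

Step 1: Find P(+)
P(+) = P(+|D)P(D) + P(+|¬D)P(¬D)
     = 0.8553 × 0.0664 + 0.0201 × 0.9336
     = 0.05679192 + 0.01876536
     = 0.07555728

Step 2: Apply Bayes' theorem for P(D|+)
P(D|+) = P(+|D)P(D) / P(+)
       = 0.05679192 / 0.07555728
       = 0.7516


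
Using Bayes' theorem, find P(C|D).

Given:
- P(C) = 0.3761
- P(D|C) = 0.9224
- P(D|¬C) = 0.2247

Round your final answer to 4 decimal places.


Bayes' theorem: P(C|D) = P(D|C) × P(C) / P(D)

Step 1: Calculate P(D) using law of total probability
P(D) = P(D|C)P(C) + P(D|¬C)P(¬C)
     = 0.9224 × 0.3761 + 0.2247 × 0.6239
     = 0.34691464 + 0.14019033
     = 0.48710497

Step 2: Apply Bayes' theorem
P(C|D) = P(D|C) × P(C) / P(D)
       = 0.34691464 / 0.48710497
       = 0.7122


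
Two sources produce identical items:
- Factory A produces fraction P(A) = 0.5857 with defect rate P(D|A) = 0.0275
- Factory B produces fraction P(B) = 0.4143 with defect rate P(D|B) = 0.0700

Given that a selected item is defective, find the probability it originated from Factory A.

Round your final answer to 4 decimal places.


Let A = from Factory A, D = defective

Given:
- P(A) = 0.5857, P(B) = 0.4143
- P(D|A) = 0.0275, P(D|B) = 0.0700

Step 1: Find P(D)
P(D) = P(D|A)P(A) + P(D|B)P(B)
     = 0.0275 × 0.5857 + 0.0700 × 0.4143
     = 0.01610675 + 0.02900100
     = 0.04510775

Step 2: Apply Bayes' theorem
P(A|D) = P(D|A)P(A) / P(D)
       = 0.01610675 / 0.04510775
       = 0.3571
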